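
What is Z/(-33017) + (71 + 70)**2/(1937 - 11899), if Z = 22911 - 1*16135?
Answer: -723913489/328915354 ≈ -2.2009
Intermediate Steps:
Z = 6776 (Z = 22911 - 16135 = 6776)
Z/(-33017) + (71 + 70)**2/(1937 - 11899) = 6776/(-33017) + (71 + 70)**2/(1937 - 11899) = 6776*(-1/33017) + 141**2/(-9962) = -6776/33017 + 19881*(-1/9962) = -6776/33017 - 19881/9962 = -723913489/328915354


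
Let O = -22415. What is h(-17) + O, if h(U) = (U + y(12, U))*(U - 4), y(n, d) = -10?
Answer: -21848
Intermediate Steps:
h(U) = (-10 + U)*(-4 + U) (h(U) = (U - 10)*(U - 4) = (-10 + U)*(-4 + U))
h(-17) + O = (40 + (-17)² - 14*(-17)) - 22415 = (40 + 289 + 238) - 22415 = 567 - 22415 = -21848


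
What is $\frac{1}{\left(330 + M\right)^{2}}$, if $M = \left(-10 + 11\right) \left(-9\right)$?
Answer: $\frac{1}{103041} \approx 9.7049 \cdot 10^{-6}$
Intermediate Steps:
$M = -9$ ($M = 1 \left(-9\right) = -9$)
$\frac{1}{\left(330 + M\right)^{2}} = \frac{1}{\left(330 - 9\right)^{2}} = \frac{1}{321^{2}} = \frac{1}{103041}$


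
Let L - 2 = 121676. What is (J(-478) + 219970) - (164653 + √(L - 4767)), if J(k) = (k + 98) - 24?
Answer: 54913 - √116911 ≈ 54571.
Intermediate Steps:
L = 121678 (L = 2 + 121676 = 121678)
J(k) = 74 + k (J(k) = (98 + k) - 24 = 74 + k)
(J(-478) + 219970) - (164653 + √(L - 4767)) = ((74 - 478) + 219970) - (164653 + √(121678 - 4767)) = (-404 + 219970) - (164653 + √116911) = 219566 + (-164653 - √116911) = 54913 - √116911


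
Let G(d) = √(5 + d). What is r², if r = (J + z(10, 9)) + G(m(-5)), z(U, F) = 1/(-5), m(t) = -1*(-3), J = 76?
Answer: 143841/25 + 1516*√2/5 ≈ 6182.4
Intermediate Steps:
m(t) = 3
z(U, F) = -⅕
r = 379/5 + 2*√2 (r = (76 - ⅕) + √(5 + 3) = 379/5 + √8 = 379/5 + 2*√2 ≈ 78.628)
r² = (379/5 + 2*√2)²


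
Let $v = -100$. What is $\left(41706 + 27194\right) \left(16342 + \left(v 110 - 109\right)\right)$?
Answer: $360553700$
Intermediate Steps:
$\left(41706 + 27194\right) \left(16342 + \left(v 110 - 109\right)\right) = \left(41706 + 27194\right) \left(16342 - 11109\right) = 68900 \left(16342 - 11109\right) = 68900 \cdot 5233 = 360553700$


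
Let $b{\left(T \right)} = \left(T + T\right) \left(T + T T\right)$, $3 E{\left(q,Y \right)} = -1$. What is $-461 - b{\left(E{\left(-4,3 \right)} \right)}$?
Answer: $- \frac{12451}{27} \approx -461.15$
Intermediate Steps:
$E{\left(q,Y \right)} = - \frac{1}{3}$ ($E{\left(q,Y \right)} = \frac{1}{3} \left(-1\right) = - \frac{1}{3}$)
$b{\left(T \right)} = 2 T \left(T + T^{2}\right)$
$-461 - b{\left(E{\left(-4,3 \right)} \right)} = -461 - 2 \left(- \frac{1}{3}\right)^{2} \left(1 - \frac{1}{3}\right) = -461 - 2 \cdot \frac{1}{9} \cdot \frac{2}{3} = -461 - \frac{4}{27} = - \frac{12451}{27}$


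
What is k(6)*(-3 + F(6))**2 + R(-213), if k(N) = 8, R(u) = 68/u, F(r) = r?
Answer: 15268/213 ≈ 71.681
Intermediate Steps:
k(6)*(-3 + F(6))**2 + R(-213) = 8*(-3 + 6)**2 + 68/(-213) = 8*3**2 + 68*(-1/213) = 8*9 - 68/213 = 72 - 68/213 = 15268/213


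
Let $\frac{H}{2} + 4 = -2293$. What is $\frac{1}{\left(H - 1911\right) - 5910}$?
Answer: $- \frac{1}{12415} \approx -8.0548 \cdot 10^{-5}$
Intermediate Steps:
$H = -4594$ ($H = -8 + 2 \left(-2293\right) = -8 - 4586 = -4594$)
$\frac{1}{\left(H - 1911\right) - 5910} = \frac{1}{\left(-4594 - 1911\right) - 5910} = \frac{1}{-6505 - 5910} = \frac{1}{-12415} = - \frac{1}{12415}$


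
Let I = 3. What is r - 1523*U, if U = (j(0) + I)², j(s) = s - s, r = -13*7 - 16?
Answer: -13814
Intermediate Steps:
r = -107 (r = -91 - 16 = -107)
j(s) = 0
U = 9 (U = (0 + 3)² = 3² = 9)
r - 1523*U = -107 - 1523*9 = -107 - 13707 = -13814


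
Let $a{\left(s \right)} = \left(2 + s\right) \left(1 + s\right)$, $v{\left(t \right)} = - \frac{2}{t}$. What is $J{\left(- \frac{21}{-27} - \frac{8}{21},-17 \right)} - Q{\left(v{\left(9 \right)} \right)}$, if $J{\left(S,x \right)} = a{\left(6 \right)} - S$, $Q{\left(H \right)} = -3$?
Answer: $\frac{3692}{63} \approx 58.603$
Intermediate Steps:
$a{\left(s \right)} = \left(1 + s\right) \left(2 + s\right)$
$J{\left(S,x \right)} = 56 - S$ ($J{\left(S,x \right)} = \left(2 + 6^{2} + 3 \cdot 6\right) - S = \left(2 + 36 + 18\right) - S = 56 - S$)
$J{\left(- \frac{21}{-27} - \frac{8}{21},-17 \right)} - Q{\left(v{\left(9 \right)} \right)} = \left(56 - \left(- \frac{21}{-27} - \frac{8}{21}\right)\right) - -3 = \left(56 - \left(\left(-21\right) \left(- \frac{1}{27}\right) - \frac{8}{21}\right)\right) + 3 = \left(56 - \left(\frac{7}{9} - \frac{8}{21}\right)\right) + 3 = \left(56 - \frac{25}{63}\right) + 3 = \frac{3503}{63} + 3 = \frac{3692}{63}$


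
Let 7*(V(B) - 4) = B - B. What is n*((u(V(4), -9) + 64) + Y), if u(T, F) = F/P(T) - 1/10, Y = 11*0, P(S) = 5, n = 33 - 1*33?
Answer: 0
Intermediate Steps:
n = 0 (n = 33 - 33 = 0)
Y = 0
V(B) = 4 (V(B) = 4 + (B - B)/7 = 4 + (1/7)*0 = 4 + 0 = 4)
u(T, F) = -1/10 + F/5 (u(T, F) = F/5 - 1/10 = -1/10 + F/5)
n*((u(V(4), -9) + 64) + Y) = 0*(((-1/10 + (1/5)*(-9)) + 64) + 0) = 0*(((-1/10 - 9/5) + 64) + 0) = 0*((-19/10 + 64) + 0) = 0*(621/10 + 0) = 0*(621/10) = 0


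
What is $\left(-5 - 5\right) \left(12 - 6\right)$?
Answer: $-60$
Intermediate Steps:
$\left(-5 - 5\right) \left(12 - 6\right) = \left(-10\right) 6 = -60$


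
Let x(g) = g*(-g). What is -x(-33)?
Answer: 1089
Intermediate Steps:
x(g) = -g**2
-x(-33) = -(-1)*(-33)**2 = -(-1)*1089 = -1*(-1089) = 1089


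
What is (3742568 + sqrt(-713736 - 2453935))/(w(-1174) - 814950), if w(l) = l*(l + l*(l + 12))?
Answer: -1871284/800496693 - I*sqrt(3167671)/1600993386 ≈ -0.0023377 - 1.1117e-6*I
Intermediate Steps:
w(l) = l*(l + l*(12 + l))
(3742568 + sqrt(-713736 - 2453935))/(w(-1174) - 814950) = (3742568 + sqrt(-713736 - 2453935))/((-1174)**2*(13 - 1174) - 814950) = (3742568 + sqrt(-3167671))/(1378276*(-1161) - 814950) = (3742568 + I*sqrt(3167671))/(-1600178436 - 814950) = (3742568 + I*sqrt(3167671))/(-1600993386) = (3742568 + I*sqrt(3167671))*(-1/1600993386) = -1871284/800496693 - I*sqrt(3167671)/1600993386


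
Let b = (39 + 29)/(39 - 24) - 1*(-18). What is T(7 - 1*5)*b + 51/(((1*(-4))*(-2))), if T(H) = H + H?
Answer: 11581/120 ≈ 96.508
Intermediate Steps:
T(H) = 2*H
b = 338/15 (b = 68/15 + 18 = 338/15 ≈ 22.533)
T(7 - 1*5)*b + 51/(((1*(-4))*(-2))) = (2*(7 - 1*5))*(338/15) + 51/(((1*(-4))*(-2))) = (2*(7 - 5))*(338/15) + 51/((-4*(-2))) = (2*2)*(338/15) + 51/8 = 4*(338/15) + 51*(⅛) = 1352/15 + 51/8 = 11581/120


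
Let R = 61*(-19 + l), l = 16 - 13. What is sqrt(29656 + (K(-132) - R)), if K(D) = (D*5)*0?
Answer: 2*sqrt(7658) ≈ 175.02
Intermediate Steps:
l = 3
K(D) = 0 (K(D) = (5*D)*0 = 0)
R = -976 (R = 61*(-19 + 3) = 61*(-16) = -976)
sqrt(29656 + (K(-132) - R)) = sqrt(29656 + (0 - 1*(-976))) = sqrt(29656 + (0 + 976)) = sqrt(29656 + 976) = sqrt(30632) = 2*sqrt(7658)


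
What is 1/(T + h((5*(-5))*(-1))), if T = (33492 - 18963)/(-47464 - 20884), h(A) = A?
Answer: 68348/1694171 ≈ 0.040343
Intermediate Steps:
T = -14529/68348 (T = 14529/(-68348) = 14529*(-1/68348) = -14529/68348 ≈ -0.21257)
1/(T + h((5*(-5))*(-1))) = 1/(-14529/68348 + (5*(-5))*(-1)) = 1/(-14529/68348 - 25*(-1)) = 1/(-14529/68348 + 25) = 1/(1694171/68348) = 68348/1694171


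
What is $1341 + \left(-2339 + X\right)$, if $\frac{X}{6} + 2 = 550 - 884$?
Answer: $-3014$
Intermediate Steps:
$X = -2016$ ($X = -12 + 6 \left(550 - 884\right) = -12 + 6 \left(-334\right) = -12 - 2004 = -2016$)
$1341 + \left(-2339 + X\right) = 1341 - 4355 = -3014$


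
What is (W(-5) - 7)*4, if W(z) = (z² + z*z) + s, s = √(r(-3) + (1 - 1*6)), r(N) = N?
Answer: 172 + 8*I*√2 ≈ 172.0 + 11.314*I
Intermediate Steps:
s = 2*I*√2 (s = √(-3 + (1 - 1*6)) = √(-3 + (1 - 6)) = √(-3 - 5) = √(-8) = 2*I*√2 ≈ 2.8284*I)
W(z) = 2*z² + 2*I*√2 (W(z) = (z² + z*z) + 2*I*√2 = (z² + z²) + 2*I*√2 = 2*z² + 2*I*√2)
(W(-5) - 7)*4 = ((2*(-5)² + 2*I*√2) - 7)*4 = ((2*25 + 2*I*√2) - 7)*4 = ((50 + 2*I*√2) - 7)*4 = (43 + 2*I*√2)*4 = 172 + 8*I*√2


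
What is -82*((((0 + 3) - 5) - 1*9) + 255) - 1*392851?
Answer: -412859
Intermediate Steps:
-82*((((0 + 3) - 5) - 1*9) + 255) - 1*392851 = -82*(((3 - 5) - 9) + 255) - 392851 = -82*((-2 - 9) + 255) - 392851 = -82*(-11 + 255) - 392851 = -82*244 - 392851 = -20008 - 392851 = -412859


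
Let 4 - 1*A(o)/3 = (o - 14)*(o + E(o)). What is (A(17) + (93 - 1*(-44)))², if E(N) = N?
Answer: 24649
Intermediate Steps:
A(o) = 12 - 6*o*(-14 + o) (A(o) = 12 - 3*(o - 14)*(o + o) = 12 - 3*(-14 + o)*2*o = 12 - 6*o*(-14 + o))
(A(17) + (93 - 1*(-44)))² = ((12 - 6*17² + 84*17) + (93 - 1*(-44)))² = ((12 - 6*289 + 1428) + (93 + 44))² = ((12 - 1734 + 1428) + 137)² = (-294 + 137)² = (-157)² = 24649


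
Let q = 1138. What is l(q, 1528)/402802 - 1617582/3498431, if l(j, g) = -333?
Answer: -652730242287/1409175003662 ≈ -0.46320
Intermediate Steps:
l(q, 1528)/402802 - 1617582/3498431 = -333/402802 - 1617582/3498431 = -652730242287/1409175003662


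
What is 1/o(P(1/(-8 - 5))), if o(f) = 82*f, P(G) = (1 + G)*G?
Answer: -169/984 ≈ -0.17175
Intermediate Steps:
P(G) = G*(1 + G)
1/o(P(1/(-8 - 5))) = 1/(82*((1 + 1/(-8 - 5))/(-8 - 5))) = 1/(82*((1 + 1/(-13))/(-13))) = 1/(82*(-(1 - 1/13)/13)) = 1/(82*(-1/13*12/13)) = 1/(82*(-12/169)) = 1/(-984/169) = -169/984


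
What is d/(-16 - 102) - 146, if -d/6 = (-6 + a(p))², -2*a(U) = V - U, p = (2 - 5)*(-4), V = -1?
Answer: -34453/236 ≈ -145.99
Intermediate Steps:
p = 12 (p = -3*(-4) = 12)
a(U) = ½ + U/2 (a(U) = -(-1 - U)/2 = ½ + U/2)
d = -3/2 (d = -6*(-6 + (½ + (½)*12))² = -6*(-6 + (½ + 6))² = -6*(-6 + 13/2)² = -6*(½)² = -6*¼ = -3/2 ≈ -1.5000)
d/(-16 - 102) - 146 = -3/2/(-16 - 102) - 146 = -3/2/(-118) - 146 = -1/118*(-3/2) - 146 = 3/236 - 146 = -34453/236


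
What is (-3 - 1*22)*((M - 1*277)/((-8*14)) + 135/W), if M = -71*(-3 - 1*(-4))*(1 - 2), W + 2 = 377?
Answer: -3079/56 ≈ -54.982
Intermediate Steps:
W = 375 (W = -2 + 377 = 375)
M = 71 (M = -71*(-3 + 4)*(-1) = -71*(-1) = 71)
(-3 - 1*22)*((M - 1*277)/((-8*14)) + 135/W) = (-3 - 1*22)*((71 - 1*277)/((-8*14)) + 135/375) = (-3 - 22)*((71 - 277)/(-112) + 135*(1/375)) = -25*(-206*(-1/112) + 9/25) = -25*(103/56 + 9/25) = -25*3079/1400 = -3079/56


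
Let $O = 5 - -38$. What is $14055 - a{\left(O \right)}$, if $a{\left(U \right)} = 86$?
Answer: $13969$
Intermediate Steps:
$O = 43$ ($O = 5 + 38 = 43$)
$14055 - a{\left(O \right)} = 14055 - 86 = 13969$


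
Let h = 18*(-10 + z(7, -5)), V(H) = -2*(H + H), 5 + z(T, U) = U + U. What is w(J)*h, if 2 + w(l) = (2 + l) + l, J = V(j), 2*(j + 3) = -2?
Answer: -14400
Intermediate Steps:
z(T, U) = -5 + 2*U (z(T, U) = -5 + (U + U) = -5 + 2*U)
j = -4 (j = -3 + (½)*(-2) = -3 - 1 = -4)
V(H) = -4*H
J = 16 (J = -4*(-4) = 16)
w(l) = 2*l (w(l) = -2 + ((2 + l) + l) = -2 + (2 + 2*l) = 2*l)
h = -450 (h = 18*(-10 + (-5 + 2*(-5))) = 18*(-10 + (-5 - 10)) = 18*(-10 - 15) = 18*(-25) = -450)
w(J)*h = (2*16)*(-450) = 32*(-450) = -14400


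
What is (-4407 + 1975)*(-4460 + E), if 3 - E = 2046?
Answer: 15815296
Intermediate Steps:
E = -2043 (E = 3 - 1*2046 = 3 - 2046 = -2043)
(-4407 + 1975)*(-4460 + E) = (-4407 + 1975)*(-4460 - 2043) = -2432*(-6503) = 15815296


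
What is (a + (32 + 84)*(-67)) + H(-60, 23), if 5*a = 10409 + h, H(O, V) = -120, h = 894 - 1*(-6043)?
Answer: -22114/5 ≈ -4422.8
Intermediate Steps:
h = 6937 (h = 894 + 6043 = 6937)
a = 17346/5 (a = (10409 + 6937)/5 = (1/5)*17346 = 17346/5 ≈ 3469.2)
(a + (32 + 84)*(-67)) + H(-60, 23) = (17346/5 + (32 + 84)*(-67)) - 120 = (17346/5 + 116*(-67)) - 120 = (17346/5 - 7772) - 120 = -21514/5 - 120 = -22114/5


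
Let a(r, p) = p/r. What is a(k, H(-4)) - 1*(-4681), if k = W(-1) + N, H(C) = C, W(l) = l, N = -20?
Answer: 98305/21 ≈ 4681.2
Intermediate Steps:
k = -21 (k = -1 - 20 = -21)
a(k, H(-4)) - 1*(-4681) = -4/(-21) - 1*(-4681) = -4*(-1/21) + 4681 = 4/21 + 4681 = 98305/21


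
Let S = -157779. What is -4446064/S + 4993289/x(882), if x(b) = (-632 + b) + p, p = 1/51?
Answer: 40236335163745/2011840029 ≈ 20000.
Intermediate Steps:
p = 1/51 ≈ 0.019608
x(b) = -32231/51 + b (x(b) = (-632 + b) + 1/51 = -32231/51 + b)
-4446064/S + 4993289/x(882) = -4446064/(-157779) + 4993289/(-32231/51 + 882) = -4446064*(-1/157779) + 4993289/(12751/51) = 4446064/157779 + 4993289*(51/12751) = 4446064/157779 + 254657739/12751 = 40236335163745/2011840029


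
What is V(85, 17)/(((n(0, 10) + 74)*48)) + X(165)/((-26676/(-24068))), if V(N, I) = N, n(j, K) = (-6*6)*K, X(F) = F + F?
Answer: 232973395/782496 ≈ 297.73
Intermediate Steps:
X(F) = 2*F
n(j, K) = -36*K (n(j, K) = (-3*12)*K = -36*K)
V(85, 17)/(((n(0, 10) + 74)*48)) + X(165)/((-26676/(-24068))) = 85/(((-36*10 + 74)*48)) + (2*165)/((-26676/(-24068))) = 85/(((-360 + 74)*48)) + 330/((-26676*(-1/24068))) = 85/((-286*48)) + 330/(6669/6017) = 85/(-13728) + 330*(6017/6669) = 85*(-1/13728) + 661870/2223 = -85/13728 + 661870/2223 = 232973395/782496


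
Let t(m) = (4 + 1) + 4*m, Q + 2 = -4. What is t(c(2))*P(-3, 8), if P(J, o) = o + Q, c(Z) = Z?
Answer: 26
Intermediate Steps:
Q = -6 (Q = -2 - 4 = -6)
t(m) = 5 + 4*m
P(J, o) = -6 + o (P(J, o) = o - 6 = -6 + o)
t(c(2))*P(-3, 8) = (5 + 4*2)*(-6 + 8) = (5 + 8)*2 = 13*2 = 26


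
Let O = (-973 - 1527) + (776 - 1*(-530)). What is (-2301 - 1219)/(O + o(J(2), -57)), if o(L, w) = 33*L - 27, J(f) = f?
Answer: 64/21 ≈ 3.0476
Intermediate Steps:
o(L, w) = -27 + 33*L
O = -1194 (O = -2500 + (776 + 530) = -2500 + 1306 = -1194)
(-2301 - 1219)/(O + o(J(2), -57)) = (-2301 - 1219)/(-1194 + (-27 + 33*2)) = -3520/(-1194 + (-27 + 66)) = -3520/(-1194 + 39) = -3520/(-1155) = -3520*(-1/1155) = 64/21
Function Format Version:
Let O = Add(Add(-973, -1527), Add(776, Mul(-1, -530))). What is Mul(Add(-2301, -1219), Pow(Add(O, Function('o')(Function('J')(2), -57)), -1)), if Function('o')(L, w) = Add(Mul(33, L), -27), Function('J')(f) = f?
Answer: Rational(64, 21) ≈ 3.0476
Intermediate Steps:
Function('o')(L, w) = Add(-27, Mul(33, L))
O = -1194 (O = Add(-2500, Add(776, 530)) = Add(-2500, 1306) = -1194)
Mul(Add(-2301, -1219), Pow(Add(O, Function('o')(Function('J')(2), -57)), -1)) = Mul(Add(-2301, -1219), Pow(Add(-1194, Add(-27, Mul(33, 2))), -1)) = Mul(-3520, Pow(Add(-1194, Add(-27, 66)), -1)) = Mul(-3520, Pow(Add(-1194, 39), -1)) = Mul(-3520, Pow(-1155, -1)) = Mul(-3520, Rational(-1, 1155)) = Rational(64, 21)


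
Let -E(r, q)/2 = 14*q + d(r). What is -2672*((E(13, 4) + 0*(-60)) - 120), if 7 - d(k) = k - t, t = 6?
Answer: 619904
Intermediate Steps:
d(k) = 13 - k (d(k) = 7 - (k - 1*6) = 7 - (k - 6) = 7 - (-6 + k) = 7 + (6 - k) = 13 - k)
E(r, q) = -26 - 28*q + 2*r (E(r, q) = -2*(14*q + (13 - r)) = -2*(13 - r + 14*q) = -26 - 28*q + 2*r)
-2672*((E(13, 4) + 0*(-60)) - 120) = -2672*(((-26 - 28*4 + 2*13) + 0*(-60)) - 120) = -2672*(((-26 - 112 + 26) + 0) - 120) = -2672*((-112 + 0) - 120) = -2672*(-112 - 120) = -2672*(-232) = 619904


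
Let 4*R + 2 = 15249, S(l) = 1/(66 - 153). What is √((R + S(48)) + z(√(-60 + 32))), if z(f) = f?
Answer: √(115404195 + 60552*I*√7)/174 ≈ 61.739 + 0.042854*I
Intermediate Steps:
S(l) = -1/87 (S(l) = 1/(-87) = -1/87)
R = 15247/4 (R = -½ + (¼)*15249 = -½ + 15249/4 = 15247/4 ≈ 3811.8)
√((R + S(48)) + z(√(-60 + 32))) = √((15247/4 - 1/87) + √(-60 + 32)) = √(1326485/348 + √(-28)) = √(1326485/348 + 2*I*√7)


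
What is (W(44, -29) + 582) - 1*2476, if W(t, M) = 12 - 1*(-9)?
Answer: -1873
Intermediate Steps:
W(t, M) = 21 (W(t, M) = 12 + 9 = 21)
(W(44, -29) + 582) - 1*2476 = (21 + 582) - 1*2476 = 603 - 2476 = -1873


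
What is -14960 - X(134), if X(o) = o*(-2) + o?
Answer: -14826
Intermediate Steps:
X(o) = -o (X(o) = -2*o + o = -o)
-14960 - X(134) = -14960 - (-1)*134 = -14960 - 1*(-134) = -14960 + 134 = -14826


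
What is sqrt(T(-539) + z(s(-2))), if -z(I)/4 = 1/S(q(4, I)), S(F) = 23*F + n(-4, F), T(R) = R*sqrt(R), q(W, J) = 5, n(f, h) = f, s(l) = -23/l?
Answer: sqrt(-444 - 46487133*I*sqrt(11))/111 ≈ 79.1 - 79.1*I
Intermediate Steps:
T(R) = R**(3/2)
S(F) = -4 + 23*F (S(F) = 23*F - 4 = -4 + 23*F)
z(I) = -4/111 (z(I) = -4/(-4 + 23*5) = -4/(-4 + 115) = -4/111)
sqrt(T(-539) + z(s(-2))) = sqrt((-539)**(3/2) - 4/111) = sqrt(-3773*I*sqrt(11) - 4/111) = sqrt(-4/111 - 3773*I*sqrt(11))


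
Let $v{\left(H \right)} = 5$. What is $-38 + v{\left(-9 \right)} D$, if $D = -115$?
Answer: $-613$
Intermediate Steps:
$-38 + v{\left(-9 \right)} D = -38 + 5 \left(-115\right) = -38 - 575 = -613$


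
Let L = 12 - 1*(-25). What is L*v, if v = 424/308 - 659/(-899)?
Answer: 5403369/69223 ≈ 78.057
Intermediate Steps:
L = 37 (L = 12 + 25 = 37)
v = 146037/69223 (v = 424*(1/308) - 659*(-1/899) = 106/77 + 659/899 = 146037/69223 ≈ 2.1097)
L*v = 37*(146037/69223) = 5403369/69223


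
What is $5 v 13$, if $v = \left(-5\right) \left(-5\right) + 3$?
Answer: $1820$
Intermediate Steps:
$v = 28$ ($v = 25 + 3 = 28$)
$5 v 13 = 5 \cdot 28 \cdot 13 = 140 \cdot 13 = 1820$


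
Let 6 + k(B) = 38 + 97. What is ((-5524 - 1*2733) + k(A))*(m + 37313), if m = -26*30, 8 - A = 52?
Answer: -296940224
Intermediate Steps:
A = -44 (A = 8 - 1*52 = 8 - 52 = -44)
k(B) = 129 (k(B) = -6 + (38 + 97) = -6 + 135 = 129)
m = -780
((-5524 - 1*2733) + k(A))*(m + 37313) = ((-5524 - 1*2733) + 129)*(-780 + 37313) = ((-5524 - 2733) + 129)*36533 = (-8257 + 129)*36533 = -8128*36533 = -296940224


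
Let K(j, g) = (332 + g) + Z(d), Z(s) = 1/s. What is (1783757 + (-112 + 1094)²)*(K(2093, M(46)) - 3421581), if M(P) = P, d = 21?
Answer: -9401742830582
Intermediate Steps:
K(j, g) = 6973/21 + g (K(j, g) = (332 + g) + 1/21 = 6973/21 + g)
(1783757 + (-112 + 1094)²)*(K(2093, M(46)) - 3421581) = (1783757 + (-112 + 1094)²)*((6973/21 + 46) - 3421581) = (1783757 + 982²)*(7939/21 - 3421581) = (1783757 + 964324)*(-71845262/21) = 2748081*(-71845262/21) = -9401742830582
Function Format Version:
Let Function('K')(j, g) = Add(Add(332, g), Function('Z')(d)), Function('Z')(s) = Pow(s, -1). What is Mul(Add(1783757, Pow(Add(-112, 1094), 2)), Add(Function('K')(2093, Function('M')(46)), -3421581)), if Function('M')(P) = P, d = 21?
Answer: -9401742830582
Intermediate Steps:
Function('K')(j, g) = Add(Rational(6973, 21), g) (Function('K')(j, g) = Add(Add(332, g), Pow(21, -1)) = Add(Add(332, g), Rational(1, 21)) = Add(Rational(6973, 21), g))
Mul(Add(1783757, Pow(Add(-112, 1094), 2)), Add(Function('K')(2093, Function('M')(46)), -3421581)) = Mul(Add(1783757, Pow(Add(-112, 1094), 2)), Add(Add(Rational(6973, 21), 46), -3421581)) = Mul(Add(1783757, Pow(982, 2)), Add(Rational(7939, 21), -3421581)) = Mul(Add(1783757, 964324), Rational(-71845262, 21)) = Mul(2748081, Rational(-71845262, 21)) = -9401742830582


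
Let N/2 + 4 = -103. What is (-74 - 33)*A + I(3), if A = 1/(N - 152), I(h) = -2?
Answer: -625/366 ≈ -1.7076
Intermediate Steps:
N = -214 (N = -8 + 2*(-103) = -8 - 206 = -214)
A = -1/366 (A = 1/(-214 - 152) = 1/(-366) = -1/366 ≈ -0.0027322)
(-74 - 33)*A + I(3) = (-74 - 33)*(-1/366) - 2 = -107*(-1/366) - 2 = 107/366 - 2 = -625/366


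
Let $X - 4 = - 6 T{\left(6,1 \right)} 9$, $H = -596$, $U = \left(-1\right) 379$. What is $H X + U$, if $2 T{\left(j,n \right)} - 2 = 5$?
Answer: $109881$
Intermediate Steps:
$U = -379$
$T{\left(j,n \right)} = \frac{7}{2}$ ($T{\left(j,n \right)} = 1 + \frac{1}{2} \cdot 5 = 1 + \frac{5}{2} = \frac{7}{2}$)
$X = -185$ ($X = 4 + \left(-6\right) \frac{7}{2} \cdot 9 = 4 - 189 = -185$)
$H X + U = \left(-596\right) \left(-185\right) - 379 = 110260 - 379 = 109881$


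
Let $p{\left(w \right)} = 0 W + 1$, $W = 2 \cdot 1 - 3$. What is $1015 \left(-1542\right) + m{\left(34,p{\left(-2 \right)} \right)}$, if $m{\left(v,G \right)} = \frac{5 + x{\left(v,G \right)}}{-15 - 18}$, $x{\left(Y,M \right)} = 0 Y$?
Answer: $- \frac{51649295}{33} \approx -1.5651 \cdot 10^{6}$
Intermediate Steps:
$W = -1$ ($W = 2 - 3 = -1$)
$x{\left(Y,M \right)} = 0$
$p{\left(w \right)} = 1$ ($p{\left(w \right)} = 0 \left(-1\right) + 1 = 0 + 1 = 1$)
$m{\left(v,G \right)} = - \frac{5}{33}$ ($m{\left(v,G \right)} = \frac{5 + 0}{-15 - 18} = \frac{5}{-33} = 5 \left(- \frac{1}{33}\right) = - \frac{5}{33}$)
$1015 \left(-1542\right) + m{\left(34,p{\left(-2 \right)} \right)} = 1015 \left(-1542\right) - \frac{5}{33} = -1565130 - \frac{5}{33} = - \frac{51649295}{33}$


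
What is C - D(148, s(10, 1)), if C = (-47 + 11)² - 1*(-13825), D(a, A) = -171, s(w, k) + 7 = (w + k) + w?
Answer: 15292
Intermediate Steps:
s(w, k) = -7 + k + 2*w (s(w, k) = -7 + ((w + k) + w) = -7 + ((k + w) + w) = -7 + (k + 2*w) = -7 + k + 2*w)
C = 15121 (C = (-36)² + 13825 = 1296 + 13825 = 15121)
C - D(148, s(10, 1)) = 15121 - 1*(-171) = 15121 + 171 = 15292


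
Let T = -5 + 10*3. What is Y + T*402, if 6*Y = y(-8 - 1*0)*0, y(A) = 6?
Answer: 10050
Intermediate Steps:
T = 25 (T = -5 + 30 = 25)
Y = 0 (Y = (6*0)/6 = (1/6)*0 = 0)
Y + T*402 = 0 + 25*402 = 0 + 10050 = 10050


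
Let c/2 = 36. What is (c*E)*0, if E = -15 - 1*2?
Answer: 0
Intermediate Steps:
E = -17 (E = -15 - 2 = -17)
c = 72 (c = 2*36 = 72)
(c*E)*0 = (72*(-17))*0 = -1224*0 = 0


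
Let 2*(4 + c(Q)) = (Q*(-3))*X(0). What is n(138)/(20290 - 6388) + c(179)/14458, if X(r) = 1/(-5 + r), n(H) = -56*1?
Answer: -84799/143567940 ≈ -0.00059065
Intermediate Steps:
n(H) = -56
c(Q) = -4 + 3*Q/10 (c(Q) = -4 + ((Q*(-3))/(-5 + 0))/2 = -4 + (-3*Q/(-5))/2 = -4 + (-3*Q*(-⅕))/2 = -4 + (3*Q/5)/2 = -4 + 3*Q/10)
n(138)/(20290 - 6388) + c(179)/14458 = -56/(20290 - 6388) + (-4 + (3/10)*179)/14458 = -56/13902 + (-4 + 537/10)*(1/14458) = -56*1/13902 + (497/10)*(1/14458) = -4/993 + 497/144580 = -84799/143567940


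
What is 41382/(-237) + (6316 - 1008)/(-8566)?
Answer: -59289368/338357 ≈ -175.23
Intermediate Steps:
41382/(-237) + (6316 - 1008)/(-8566) = 41382*(-1/237) + 5308*(-1/8566) = -13794/79 - 2654/4283 = -59289368/338357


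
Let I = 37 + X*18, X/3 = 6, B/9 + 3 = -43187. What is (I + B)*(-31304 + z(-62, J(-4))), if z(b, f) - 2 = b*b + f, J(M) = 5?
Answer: 10661345097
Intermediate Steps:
B = -388710 (B = -27 + 9*(-43187) = -27 - 388683 = -388710)
X = 18 (X = 3*6 = 18)
I = 361 (I = 37 + 18*18 = 37 + 324 = 361)
z(b, f) = 2 + f + b**2 (z(b, f) = 2 + (b*b + f) = 2 + (b**2 + f) = 2 + (f + b**2) = 2 + f + b**2)
(I + B)*(-31304 + z(-62, J(-4))) = (361 - 388710)*(-31304 + (2 + 5 + (-62)**2)) = -388349*(-31304 + (2 + 5 + 3844)) = -388349*(-31304 + 3851) = -388349*(-27453) = 10661345097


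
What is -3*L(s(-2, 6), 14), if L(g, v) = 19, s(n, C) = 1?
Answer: -57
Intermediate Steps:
-3*L(s(-2, 6), 14) = -3*19 = -57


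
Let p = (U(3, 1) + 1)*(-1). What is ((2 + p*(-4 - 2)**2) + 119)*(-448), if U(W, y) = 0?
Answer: -38080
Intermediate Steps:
p = -1 (p = (0 + 1)*(-1) = 1*(-1) = -1)
((2 + p*(-4 - 2)**2) + 119)*(-448) = ((2 - (-4 - 2)**2) + 119)*(-448) = ((2 - 1*(-6)**2) + 119)*(-448) = ((2 - 1*36) + 119)*(-448) = ((2 - 36) + 119)*(-448) = (-34 + 119)*(-448) = 85*(-448) = -38080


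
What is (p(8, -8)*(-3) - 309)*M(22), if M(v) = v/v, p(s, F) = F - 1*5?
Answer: -270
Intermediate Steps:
p(s, F) = -5 + F (p(s, F) = F - 5 = -5 + F)
M(v) = 1
(p(8, -8)*(-3) - 309)*M(22) = ((-5 - 8)*(-3) - 309)*1 = (-13*(-3) - 309)*1 = (39 - 309)*1 = -270*1 = -270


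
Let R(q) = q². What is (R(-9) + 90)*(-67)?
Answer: -11457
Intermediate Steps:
(R(-9) + 90)*(-67) = ((-9)² + 90)*(-67) = (81 + 90)*(-67) = 171*(-67) = -11457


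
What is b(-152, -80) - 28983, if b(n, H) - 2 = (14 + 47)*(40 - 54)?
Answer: -29835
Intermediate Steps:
b(n, H) = -852 (b(n, H) = 2 + (14 + 47)*(40 - 54) = 2 + 61*(-14) = 2 - 854 = -852)
b(-152, -80) - 28983 = -852 - 28983 = -29835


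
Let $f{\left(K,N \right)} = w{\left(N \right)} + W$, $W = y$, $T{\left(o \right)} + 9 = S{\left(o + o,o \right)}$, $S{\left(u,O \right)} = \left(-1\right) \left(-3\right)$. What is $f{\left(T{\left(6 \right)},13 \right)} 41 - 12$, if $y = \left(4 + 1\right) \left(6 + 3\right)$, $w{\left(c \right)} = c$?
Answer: $2366$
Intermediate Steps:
$S{\left(u,O \right)} = 3$
$y = 45$ ($y = 5 \cdot 9 = 45$)
$T{\left(o \right)} = -6$ ($T{\left(o \right)} = -9 + 3 = -6$)
$W = 45$
$f{\left(K,N \right)} = 45 + N$ ($f{\left(K,N \right)} = N + 45 = 45 + N$)
$f{\left(T{\left(6 \right)},13 \right)} 41 - 12 = \left(45 + 13\right) 41 - 12 = 58 \cdot 41 - 12 = 2378 - 12 = 2366$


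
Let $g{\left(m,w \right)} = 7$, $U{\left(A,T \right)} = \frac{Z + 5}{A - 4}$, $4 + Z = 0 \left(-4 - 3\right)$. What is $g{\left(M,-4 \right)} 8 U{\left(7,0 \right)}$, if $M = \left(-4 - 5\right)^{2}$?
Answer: $\frac{56}{3} \approx 18.667$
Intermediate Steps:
$Z = -4$ ($Z = -4 + 0 \left(-4 - 3\right) = -4 + 0 \left(-7\right) = -4 + 0 = -4$)
$M = 81$ ($M = \left(-9\right)^{2} = 81$)
$U{\left(A,T \right)} = \frac{1}{-4 + A}$ ($U{\left(A,T \right)} = \frac{-4 + 5}{A - 4} = 1 \frac{1}{-4 + A} = \frac{1}{-4 + A}$)
$g{\left(M,-4 \right)} 8 U{\left(7,0 \right)} = \frac{7 \cdot 8}{-4 + 7} = \frac{56}{3}$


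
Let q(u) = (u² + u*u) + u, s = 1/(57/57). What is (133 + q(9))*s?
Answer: 304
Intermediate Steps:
s = 1 (s = 1/(57*(1/57)) = 1/1 = 1)
q(u) = u + 2*u² (q(u) = (u² + u²) + u = 2*u² + u = u + 2*u²)
(133 + q(9))*s = (133 + 9*(1 + 2*9))*1 = (133 + 9*(1 + 18))*1 = (133 + 9*19)*1 = (133 + 171)*1 = 304*1 = 304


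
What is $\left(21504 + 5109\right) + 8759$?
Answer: $35372$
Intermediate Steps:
$\left(21504 + 5109\right) + 8759 = 26613 + 8759 = 35372$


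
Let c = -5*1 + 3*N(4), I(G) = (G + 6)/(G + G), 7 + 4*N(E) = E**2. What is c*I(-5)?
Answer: -7/40 ≈ -0.17500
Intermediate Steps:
N(E) = -7/4 + E**2/4
I(G) = (6 + G)/(2*G) (I(G) = (6 + G)/((2*G)) = (6 + G)*(1/(2*G)) = (6 + G)/(2*G))
c = 7/4 (c = -5*1 + 3*(-7/4 + (1/4)*4**2) = -5 + 3*(-7/4 + (1/4)*16) = -5 + 3*(-7/4 + 4) = -5 + 3*(9/4) = -5 + 27/4 = 7/4 ≈ 1.7500)
c*I(-5) = 7*((1/2)*(6 - 5)/(-5))/4 = 7*((1/2)*(-1/5)*1)/4 = (7/4)*(-1/10) = -7/40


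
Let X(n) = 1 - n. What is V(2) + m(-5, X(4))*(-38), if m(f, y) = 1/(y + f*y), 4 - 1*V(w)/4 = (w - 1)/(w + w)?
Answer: 71/6 ≈ 11.833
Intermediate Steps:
V(w) = 16 - 2*(-1 + w)/w (V(w) = 16 - 4*(w - 1)/(w + w) = 16 - 4*(-1 + w)/(2*w) = 16 - 4*(-1 + w)*1/(2*w) = 16 - 2*(-1 + w)/w)
V(2) + m(-5, X(4))*(-38) = (14 + 2/2) + (1/((1 - 1*4)*(1 - 5)))*(-38) = (14 + 2*(½)) + (1/((1 - 4)*(-4)))*(-38) = (14 + 1) + (-¼/(-3))*(-38) = 15 - ⅓*(-¼)*(-38) = 15 + (1/12)*(-38) = 15 - 19/6 = 71/6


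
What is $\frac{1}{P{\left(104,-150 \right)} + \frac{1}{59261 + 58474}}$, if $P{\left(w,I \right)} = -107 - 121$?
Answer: $- \frac{117735}{26843579} \approx -0.004386$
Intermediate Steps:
$P{\left(w,I \right)} = -228$ ($P{\left(w,I \right)} = -107 - 121 = -228$)
$\frac{1}{P{\left(104,-150 \right)} + \frac{1}{59261 + 58474}} = \frac{1}{-228 + \frac{1}{59261 + 58474}} = \frac{1}{-228 + \frac{1}{117735}} = \frac{1}{- \frac{26843579}{117735}} = - \frac{117735}{26843579}$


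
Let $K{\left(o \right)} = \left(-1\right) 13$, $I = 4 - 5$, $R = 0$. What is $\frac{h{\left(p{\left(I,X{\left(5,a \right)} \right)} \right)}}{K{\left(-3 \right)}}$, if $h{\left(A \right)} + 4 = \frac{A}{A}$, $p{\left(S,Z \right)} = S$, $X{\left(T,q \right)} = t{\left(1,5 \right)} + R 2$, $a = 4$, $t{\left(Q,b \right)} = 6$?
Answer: $\frac{3}{13} \approx 0.23077$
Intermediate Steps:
$I = -1$
$X{\left(T,q \right)} = 6$ ($X{\left(T,q \right)} = 6 + 0 \cdot 2 = 6 + 0 = 6$)
$K{\left(o \right)} = -13$
$h{\left(A \right)} = -3$ ($h{\left(A \right)} = -4 + \frac{A}{A} = -4 + 1 = -3$)
$\frac{h{\left(p{\left(I,X{\left(5,a \right)} \right)} \right)}}{K{\left(-3 \right)}} = - \frac{3}{-13} = \left(-3\right) \left(- \frac{1}{13}\right) = \frac{3}{13}$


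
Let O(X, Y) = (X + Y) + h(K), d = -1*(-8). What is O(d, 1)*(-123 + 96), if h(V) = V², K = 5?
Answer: -918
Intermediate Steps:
d = 8
O(X, Y) = 25 + X + Y (O(X, Y) = (X + Y) + 5² = (X + Y) + 25 = 25 + X + Y)
O(d, 1)*(-123 + 96) = (25 + 8 + 1)*(-123 + 96) = 34*(-27) = -918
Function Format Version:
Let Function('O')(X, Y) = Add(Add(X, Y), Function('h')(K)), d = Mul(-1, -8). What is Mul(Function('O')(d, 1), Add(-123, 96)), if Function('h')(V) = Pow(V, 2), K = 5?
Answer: -918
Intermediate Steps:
d = 8
Function('O')(X, Y) = Add(25, X, Y) (Function('O')(X, Y) = Add(Add(X, Y), Pow(5, 2)) = Add(Add(X, Y), 25) = Add(25, X, Y))
Mul(Function('O')(d, 1), Add(-123, 96)) = Mul(Add(25, 8, 1), Add(-123, 96)) = Mul(34, -27) = -918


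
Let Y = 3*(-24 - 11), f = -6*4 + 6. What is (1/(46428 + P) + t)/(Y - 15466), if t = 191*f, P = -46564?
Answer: 467569/2117656 ≈ 0.22080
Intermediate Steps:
f = -18 (f = -24 + 6 = -18)
Y = -105 (Y = 3*(-35) = -105)
t = -3438 (t = 191*(-18) = -3438)
(1/(46428 + P) + t)/(Y - 15466) = (1/(46428 - 46564) - 3438)/(-105 - 15466) = (1/(-136) - 3438)/(-15571) = (-1/136 - 3438)*(-1/15571) = -467569/136*(-1/15571) = 467569/2117656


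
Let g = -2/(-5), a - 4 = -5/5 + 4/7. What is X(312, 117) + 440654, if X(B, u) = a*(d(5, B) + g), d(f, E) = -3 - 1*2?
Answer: 3084463/7 ≈ 4.4064e+5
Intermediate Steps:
d(f, E) = -5 (d(f, E) = -3 - 2 = -5)
a = 25/7 (a = 4 + (-5/5 + 4/7) = 4 + (-5*⅕ + 4*(⅐)) = 4 + (-1 + 4/7) = 4 - 3/7 = 25/7 ≈ 3.5714)
g = ⅖ (g = -2*(-⅕) = ⅖ ≈ 0.40000)
X(B, u) = -115/7 (X(B, u) = 25*(-5 + ⅖)/7 = (25/7)*(-23/5) = -115/7)
X(312, 117) + 440654 = -115/7 + 440654 = 3084463/7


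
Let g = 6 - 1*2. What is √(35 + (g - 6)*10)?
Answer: √15 ≈ 3.8730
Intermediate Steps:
g = 4 (g = 6 - 2 = 4)
√(35 + (g - 6)*10) = √(35 + (4 - 6)*10) = √(35 - 2*10) = √(35 - 20) = √15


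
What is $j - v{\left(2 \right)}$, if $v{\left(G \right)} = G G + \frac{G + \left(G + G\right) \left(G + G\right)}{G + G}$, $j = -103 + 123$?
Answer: $\frac{23}{2} \approx 11.5$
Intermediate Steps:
$j = 20$
$v{\left(G \right)} = G^{2} + \frac{G + 4 G^{2}}{2 G}$ ($v{\left(G \right)} = G^{2} + \frac{G + 2 G 2 G}{2 G} = G^{2} + \left(G + 4 G^{2}\right) \frac{1}{2 G} = G^{2} + \frac{G + 4 G^{2}}{2 G}$)
$j - v{\left(2 \right)} = 20 - \left(\frac{1}{2} + 2^{2} + 2 \cdot 2\right) = 20 - \left(\frac{1}{2} + 4 + 4\right) = 20 - \frac{17}{2} = \frac{23}{2}$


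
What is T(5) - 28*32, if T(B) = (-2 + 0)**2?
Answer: -892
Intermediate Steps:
T(B) = 4 (T(B) = (-2)**2 = 4)
T(5) - 28*32 = 4 - 28*32 = 4 - 896 = -892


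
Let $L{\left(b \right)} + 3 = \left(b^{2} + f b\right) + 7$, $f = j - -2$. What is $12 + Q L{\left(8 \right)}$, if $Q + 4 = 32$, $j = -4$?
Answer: $1468$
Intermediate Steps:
$f = -2$ ($f = -4 - -2 = -4 + 2 = -2$)
$Q = 28$ ($Q = -4 + 32 = 28$)
$L{\left(b \right)} = 4 + b^{2} - 2 b$ ($L{\left(b \right)} = -3 + \left(\left(b^{2} - 2 b\right) + 7\right) = -3 + \left(7 + b^{2} - 2 b\right) = 4 + b^{2} - 2 b$)
$12 + Q L{\left(8 \right)} = 12 + 28 \left(4 + 8^{2} - 16\right) = 12 + 28 \left(4 + 64 - 16\right) = 12 + 28 \cdot 52 = 12 + 1456 = 1468$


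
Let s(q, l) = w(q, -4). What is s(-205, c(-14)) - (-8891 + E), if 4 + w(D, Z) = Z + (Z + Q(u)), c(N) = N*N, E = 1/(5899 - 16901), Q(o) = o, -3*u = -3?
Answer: 97697761/11002 ≈ 8880.0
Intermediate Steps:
u = 1 (u = -⅓*(-3) = 1)
E = -1/11002 (E = 1/(-11002) = -1/11002 ≈ -9.0893e-5)
c(N) = N²
w(D, Z) = -3 + 2*Z (w(D, Z) = -4 + (Z + (Z + 1)) = -4 + (Z + (1 + Z)) = -4 + (1 + 2*Z) = -3 + 2*Z)
s(q, l) = -11 (s(q, l) = -3 + 2*(-4) = -3 - 8 = -11)
s(-205, c(-14)) - (-8891 + E) = -11 - (-8891 - 1/11002) = -11 - 1*(-97818783/11002) = -11 + 97818783/11002 = 97697761/11002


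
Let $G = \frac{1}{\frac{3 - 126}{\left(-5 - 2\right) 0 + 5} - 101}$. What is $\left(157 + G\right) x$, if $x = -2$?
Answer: $- \frac{98591}{314} \approx -313.98$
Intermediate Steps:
$G = - \frac{5}{628}$ ($G = \frac{1}{\frac{3 - 126}{\left(-7\right) 0 + 5} - 101} = \frac{1}{- \frac{123}{0 + 5} - 101} = \frac{1}{- \frac{123}{5} - 101} = \frac{1}{- \frac{628}{5}} = - \frac{5}{628} \approx -0.0079618$)
$\left(157 + G\right) x = \left(157 - \frac{5}{628}\right) \left(-2\right) = \frac{98591}{628} \left(-2\right) = - \frac{98591}{314}$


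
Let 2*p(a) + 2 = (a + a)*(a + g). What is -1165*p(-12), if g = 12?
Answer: 1165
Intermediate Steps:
p(a) = -1 + a*(12 + a) (p(a) = -1 + ((a + a)*(a + 12))/2 = -1 + ((2*a)*(12 + a))/2 = -1 + (2*a*(12 + a))/2 = -1 + a*(12 + a))
-1165*p(-12) = -1165*(-1 + (-12)² + 12*(-12)) = -1165*(-1 + 144 - 144) = -1165*(-1) = 1165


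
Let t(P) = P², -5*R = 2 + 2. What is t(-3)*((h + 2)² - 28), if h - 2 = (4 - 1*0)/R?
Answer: -243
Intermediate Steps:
R = -⅘ (R = -(2 + 2)/5 = -⅕*4 = -⅘ ≈ -0.80000)
h = -3 (h = 2 + (4 - 1*0)/(-⅘) = 2 + (4 + 0)*(-5/4) = 2 + 4*(-5/4) = 2 - 5 = -3)
t(-3)*((h + 2)² - 28) = (-3)²*((-3 + 2)² - 28) = 9*((-1)² - 28) = 9*(1 - 28) = 9*(-27) = -243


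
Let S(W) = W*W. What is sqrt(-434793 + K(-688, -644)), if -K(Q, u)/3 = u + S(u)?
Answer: 3*I*sqrt(186341) ≈ 1295.0*I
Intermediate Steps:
S(W) = W**2
K(Q, u) = -3*u - 3*u**2 (K(Q, u) = -3*(u + u**2) = -3*u - 3*u**2)
sqrt(-434793 + K(-688, -644)) = sqrt(-434793 + 3*(-644)*(-1 - 1*(-644))) = sqrt(-434793 + 3*(-644)*(-1 + 644)) = sqrt(-434793 + 3*(-644)*643) = sqrt(-434793 - 1242276) = sqrt(-1677069) = 3*I*sqrt(186341)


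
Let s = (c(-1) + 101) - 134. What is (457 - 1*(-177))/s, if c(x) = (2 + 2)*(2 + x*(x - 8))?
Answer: 634/11 ≈ 57.636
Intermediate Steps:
c(x) = 8 + 4*x*(-8 + x) (c(x) = 4*(2 + x*(-8 + x)) = 8 + 4*x*(-8 + x))
s = 11 (s = ((8 - 32*(-1) + 4*(-1)²) + 101) - 134 = ((8 + 32 + 4*1) + 101) - 134 = ((8 + 32 + 4) + 101) - 134 = (44 + 101) - 134 = 145 - 134 = 11)
(457 - 1*(-177))/s = (457 - 1*(-177))/11 = (457 + 177)*(1/11) = 634*(1/11) = 634/11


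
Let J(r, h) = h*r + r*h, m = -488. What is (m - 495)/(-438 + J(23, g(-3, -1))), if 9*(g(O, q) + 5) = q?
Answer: 8847/6058 ≈ 1.4604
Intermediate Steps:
g(O, q) = -5 + q/9
J(r, h) = 2*h*r (J(r, h) = h*r + h*r = 2*h*r)
(m - 495)/(-438 + J(23, g(-3, -1))) = (-488 - 495)/(-438 + 2*(-5 + (⅑)*(-1))*23) = -983/(-438 + 2*(-5 - ⅑)*23) = -983/(-438 + 2*(-46/9)*23) = -983/(-438 - 2116/9) = -983/(-6058/9) = -983*(-9/6058) = 8847/6058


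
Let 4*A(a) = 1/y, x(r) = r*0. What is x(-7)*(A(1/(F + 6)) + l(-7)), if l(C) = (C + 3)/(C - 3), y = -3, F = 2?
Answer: 0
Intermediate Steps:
x(r) = 0
l(C) = (3 + C)/(-3 + C)
A(a) = -1/12 (A(a) = (1/4)/(-3) = (1/4)*(-1/3) = -1/12)
x(-7)*(A(1/(F + 6)) + l(-7)) = 0*(-1/12 + (3 - 7)/(-3 - 7)) = 0*(-1/12 - 4/(-10)) = 0*(-1/12 - 1/10*(-4)) = 0*(-1/12 + 2/5) = 0*(19/60) = 0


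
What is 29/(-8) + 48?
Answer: 355/8 ≈ 44.375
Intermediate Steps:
29/(-8) + 48 = 29*(-⅛) + 48 = -29/8 + 48 = 355/8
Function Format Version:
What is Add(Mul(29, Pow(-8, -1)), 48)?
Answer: Rational(355, 8) ≈ 44.375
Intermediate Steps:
Add(Mul(29, Pow(-8, -1)), 48) = Add(Mul(29, Rational(-1, 8)), 48) = Add(Rational(-29, 8), 48) = Rational(355, 8)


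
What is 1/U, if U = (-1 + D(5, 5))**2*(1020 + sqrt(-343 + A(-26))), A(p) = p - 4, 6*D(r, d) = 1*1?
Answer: 7344/5203865 - 36*I*sqrt(373)/26019325 ≈ 0.0014113 - 2.6722e-5*I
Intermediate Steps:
D(r, d) = 1/6 (D(r, d) = (1*1)/6 = (1/6)*1 = 1/6)
A(p) = -4 + p
U = 2125/3 + 25*I*sqrt(373)/36 (U = (-1 + 1/6)**2*(1020 + sqrt(-343 + (-4 - 26))) = (-5/6)**2*(1020 + sqrt(-343 - 30)) = 25*(1020 + sqrt(-373))/36 = 25*(1020 + I*sqrt(373))/36 = 2125/3 + 25*I*sqrt(373)/36 ≈ 708.33 + 13.412*I)
1/U = 1/(2125/3 + 25*I*sqrt(373)/36)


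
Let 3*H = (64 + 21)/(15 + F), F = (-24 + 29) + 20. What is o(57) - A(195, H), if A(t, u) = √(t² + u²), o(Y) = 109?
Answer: 109 - √21902689/24 ≈ -86.001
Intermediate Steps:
F = 25 (F = 5 + 20 = 25)
H = 17/24 (H = ((64 + 21)/(15 + 25))/3 = (85/40)/3 = (85*(1/40))/3 = (⅓)*(17/8) = 17/24 ≈ 0.70833)
o(57) - A(195, H) = 109 - √(195² + (17/24)²) = 109 - √(38025 + 289/576) = 109 - √(21902689/576) = 109 - √21902689/24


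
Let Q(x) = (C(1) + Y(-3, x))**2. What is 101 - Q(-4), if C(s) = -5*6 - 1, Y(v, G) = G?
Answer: -1124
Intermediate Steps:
C(s) = -31 (C(s) = -30 - 1 = -31)
Q(x) = (-31 + x)**2
101 - Q(-4) = 101 - (-31 - 4)**2 = 101 - 1*(-35)**2 = 101 - 1*1225 = 101 - 1225 = -1124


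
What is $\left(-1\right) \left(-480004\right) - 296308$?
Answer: $183696$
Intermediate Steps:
$\left(-1\right) \left(-480004\right) - 296308 = 480004 - 296308 = 183696$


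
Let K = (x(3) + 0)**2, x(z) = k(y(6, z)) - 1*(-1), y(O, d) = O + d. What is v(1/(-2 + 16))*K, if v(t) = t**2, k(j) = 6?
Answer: 1/4 ≈ 0.25000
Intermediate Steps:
x(z) = 7 (x(z) = 6 - 1*(-1) = 6 + 1 = 7)
K = 49 (K = (7 + 0)**2 = 7**2 = 49)
v(1/(-2 + 16))*K = (1/(-2 + 16))**2*49 = (1/14)**2*49 = (1/196)*49 = 1/4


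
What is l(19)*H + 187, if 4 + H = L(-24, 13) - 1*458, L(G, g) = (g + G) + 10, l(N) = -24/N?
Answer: 14665/19 ≈ 771.84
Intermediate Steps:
L(G, g) = 10 + G + g (L(G, g) = (G + g) + 10 = 10 + G + g)
H = -463 (H = -4 + ((10 - 24 + 13) - 1*458) = -4 + (-1 - 458) = -4 - 459 = -463)
l(19)*H + 187 = -24/19*(-463) + 187 = 11112/19 + 187 = 14665/19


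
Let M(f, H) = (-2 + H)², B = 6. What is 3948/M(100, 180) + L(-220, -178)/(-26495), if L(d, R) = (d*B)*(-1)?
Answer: 3138969/41973379 ≈ 0.074785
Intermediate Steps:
L(d, R) = -6*d (L(d, R) = (d*6)*(-1) = (6*d)*(-1) = -6*d)
3948/M(100, 180) + L(-220, -178)/(-26495) = 3948/((-2 + 180)²) - 6*(-220)/(-26495) = 3948/(178²) + 1320*(-1/26495) = 3948/31684 - 264/5299 = 3948*(1/31684) - 264/5299 = 987/7921 - 264/5299 = 3138969/41973379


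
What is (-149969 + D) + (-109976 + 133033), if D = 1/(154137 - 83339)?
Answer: -8985115775/70798 ≈ -1.2691e+5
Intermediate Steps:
D = 1/70798 ≈ 1.4125e-5
(-149969 + D) + (-109976 + 133033) = (-149969 + 1/70798) + (-109976 + 133033) = -10617505261/70798 + 23057 = -8985115775/70798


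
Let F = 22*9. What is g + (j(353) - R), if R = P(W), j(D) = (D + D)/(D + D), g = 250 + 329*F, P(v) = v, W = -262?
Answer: 65655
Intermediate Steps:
F = 198
g = 65392 (g = 250 + 329*198 = 250 + 65142 = 65392)
j(D) = 1 (j(D) = (2*D)/((2*D)) = (2*D)*(1/(2*D)) = 1)
R = -262
g + (j(353) - R) = 65392 + (1 - 1*(-262)) = 65392 + (1 + 262) = 65392 + 263 = 65655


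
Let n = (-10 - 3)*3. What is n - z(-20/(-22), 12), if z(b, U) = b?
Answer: -439/11 ≈ -39.909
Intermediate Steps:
n = -39 (n = -13*3 = -39)
n - z(-20/(-22), 12) = -39 - (-20)/(-22) = -39 - (-20)*(-1)/22 = -39 - 1*10/11 = -39 - 10/11 = -439/11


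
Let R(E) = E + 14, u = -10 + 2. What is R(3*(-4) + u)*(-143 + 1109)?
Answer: -5796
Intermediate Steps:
u = -8
R(E) = 14 + E
R(3*(-4) + u)*(-143 + 1109) = (14 + (3*(-4) - 8))*(-143 + 1109) = (14 + (-12 - 8))*966 = (14 - 20)*966 = -6*966 = -5796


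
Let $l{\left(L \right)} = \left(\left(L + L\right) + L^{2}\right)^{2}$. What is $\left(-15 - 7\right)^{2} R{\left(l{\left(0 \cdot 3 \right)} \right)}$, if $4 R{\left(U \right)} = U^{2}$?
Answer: $0$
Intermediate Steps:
$l{\left(L \right)} = \left(L^{2} + 2 L\right)^{2}$ ($l{\left(L \right)} = \left(2 L + L^{2}\right)^{2} = \left(L^{2} + 2 L\right)^{2}$)
$R{\left(U \right)} = \frac{U^{2}}{4}$
$\left(-15 - 7\right)^{2} R{\left(l{\left(0 \cdot 3 \right)} \right)} = \left(-15 - 7\right)^{2} \frac{\left(\left(0 \cdot 3\right)^{2} \left(2 + 0 \cdot 3\right)^{2}\right)^{2}}{4} = \left(-22\right)^{2} \frac{\left(0^{2} \left(2 + 0\right)^{2}\right)^{2}}{4} = 484 \frac{\left(0 \cdot 2^{2}\right)^{2}}{4} = 484 \frac{\left(0 \cdot 4\right)^{2}}{4} = 484 \frac{0^{2}}{4} = 484 \cdot \frac{1}{4} \cdot 0 = 484 \cdot 0 = 0$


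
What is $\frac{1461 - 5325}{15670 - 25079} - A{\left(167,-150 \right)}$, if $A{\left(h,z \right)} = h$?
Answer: $- \frac{1567439}{9409} \approx -166.59$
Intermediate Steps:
$\frac{1461 - 5325}{15670 - 25079} - A{\left(167,-150 \right)} = \frac{1461 - 5325}{15670 - 25079} - 167 = - \frac{3864}{-9409} - 167 = \left(-3864\right) \left(- \frac{1}{9409}\right) - 167 = \frac{3864}{9409} - 167 = - \frac{1567439}{9409}$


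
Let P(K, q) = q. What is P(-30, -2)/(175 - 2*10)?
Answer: -2/155 ≈ -0.012903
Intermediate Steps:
P(-30, -2)/(175 - 2*10) = -2/(175 - 2*10) = -2/(175 - 1*20) = -2/(175 - 20) = -2/155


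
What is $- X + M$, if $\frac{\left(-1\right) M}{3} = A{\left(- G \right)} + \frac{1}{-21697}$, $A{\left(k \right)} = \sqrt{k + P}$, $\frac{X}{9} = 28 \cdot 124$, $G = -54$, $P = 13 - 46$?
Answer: $- \frac{677987853}{21697} - 3 \sqrt{21} \approx -31262.0$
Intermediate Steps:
$P = -33$
$X = 31248$ ($X = 9 \cdot 28 \cdot 124 = 9 \cdot 3472 = 31248$)
$A{\left(k \right)} = \sqrt{-33 + k}$ ($A{\left(k \right)} = \sqrt{k - 33} = \sqrt{-33 + k}$)
$M = \frac{3}{21697} - 3 \sqrt{21}$ ($M = - 3 \left(\sqrt{-33 - -54} + \frac{1}{-21697}\right) = - 3 \left(\sqrt{-33 + 54} - \frac{1}{21697}\right) = - 3 \left(\sqrt{21} - \frac{1}{21697}\right) = - 3 \left(- \frac{1}{21697} + \sqrt{21}\right) = \frac{3}{21697} - 3 \sqrt{21} \approx -13.748$)
$- X + M = \left(-1\right) 31248 + \left(\frac{3}{21697} - 3 \sqrt{21}\right) = -31248 + \left(\frac{3}{21697} - 3 \sqrt{21}\right) = - \frac{677987853}{21697} - 3 \sqrt{21}$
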